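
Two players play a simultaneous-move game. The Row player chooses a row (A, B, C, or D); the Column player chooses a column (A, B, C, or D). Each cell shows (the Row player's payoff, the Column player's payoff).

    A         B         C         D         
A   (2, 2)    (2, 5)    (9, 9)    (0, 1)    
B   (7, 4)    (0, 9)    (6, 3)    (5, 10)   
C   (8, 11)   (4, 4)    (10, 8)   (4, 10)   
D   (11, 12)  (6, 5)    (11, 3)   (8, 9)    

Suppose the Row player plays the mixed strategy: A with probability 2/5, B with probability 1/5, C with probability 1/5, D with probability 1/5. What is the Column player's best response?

C

The Column player's best reply maximizes expected payoff against the mix.
A: (2/5)·2 + (1/5)·4 + (1/5)·11 + (1/5)·12 = 31/5
B: (2/5)·5 + (1/5)·9 + (1/5)·4 + (1/5)·5 = 28/5
C: (2/5)·9 + (1/5)·3 + (1/5)·8 + (1/5)·3 = 32/5
D: (2/5)·1 + (1/5)·10 + (1/5)·10 + (1/5)·9 = 31/5
Highest expected payoff is 32/5, from C.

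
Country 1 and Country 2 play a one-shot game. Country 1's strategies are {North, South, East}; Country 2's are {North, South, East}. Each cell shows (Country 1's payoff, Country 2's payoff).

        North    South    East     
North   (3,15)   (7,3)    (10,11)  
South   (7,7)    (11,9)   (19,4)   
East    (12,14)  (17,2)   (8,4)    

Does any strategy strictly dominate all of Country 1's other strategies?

A strategy is strictly dominant if it gives Country 1 a strictly higher payoff than every other strategy, against every choice by the opponent.
North is not dominant: against North, South gives 7 > 3.
South is not dominant: against North, East gives 12 > 7.
East is not dominant: against East, North gives 10 > 8.
No single strategy is best against every opponent action.

No strictly dominant strategy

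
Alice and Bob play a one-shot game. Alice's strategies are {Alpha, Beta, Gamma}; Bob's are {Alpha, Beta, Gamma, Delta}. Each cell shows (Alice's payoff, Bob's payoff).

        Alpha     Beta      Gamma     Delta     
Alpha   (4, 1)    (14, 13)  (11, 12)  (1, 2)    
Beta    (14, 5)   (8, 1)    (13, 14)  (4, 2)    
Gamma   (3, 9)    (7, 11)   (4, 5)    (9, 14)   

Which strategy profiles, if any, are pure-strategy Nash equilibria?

Check mutual best responses: a cell is a NE iff neither player can gain by unilaterally deviating.
Alice's best responses — vs Alpha: Beta (payoff 14); vs Beta: Alpha (payoff 14); vs Gamma: Beta (payoff 13); vs Delta: Gamma (payoff 9).
Bob's best responses — vs Alpha: Beta (payoff 13); vs Beta: Gamma (payoff 14); vs Gamma: Delta (payoff 14).
Mutual best responses occur at (Alpha, Beta), (Beta, Gamma), and (Gamma, Delta); at each, neither player gains by switching.

(Alpha, Beta), (Beta, Gamma), and (Gamma, Delta)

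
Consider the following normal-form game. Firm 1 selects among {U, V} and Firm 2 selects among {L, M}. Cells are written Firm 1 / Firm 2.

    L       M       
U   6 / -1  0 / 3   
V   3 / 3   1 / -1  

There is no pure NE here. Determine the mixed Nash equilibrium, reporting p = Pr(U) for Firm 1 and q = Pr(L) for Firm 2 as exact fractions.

In a mixed NE each player is indifferent between their pure strategies, so the opponent's mix sets the indifference.
Firm 2 indifferent between L and M: p·(-1) + (1−p)·3 = p·3 + (1−p)·(-1) ⟹ 3 + (-4)p = (-1) + 4p ⟹ p = 1/2.
Firm 1 indifferent between U and V: q·6 + (1−q)·0 = q·3 + (1−q)·1 ⟹ 0 + 6q = 1 + 2q ⟹ q = 1/4.

p = 1/2, q = 1/4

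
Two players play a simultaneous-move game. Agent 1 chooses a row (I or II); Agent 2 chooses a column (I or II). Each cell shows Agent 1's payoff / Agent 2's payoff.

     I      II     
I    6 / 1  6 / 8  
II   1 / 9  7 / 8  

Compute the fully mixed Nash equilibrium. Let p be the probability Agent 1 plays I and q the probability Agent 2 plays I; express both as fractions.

In a mixed NE each player is indifferent between their pure strategies, so the opponent's mix sets the indifference.
Agent 2 indifferent between I and II: p·1 + (1−p)·9 = p·8 + (1−p)·8 ⟹ 9 + (-8)p = 8 + 0p ⟹ p = 1/8.
Agent 1 indifferent between I and II: q·6 + (1−q)·6 = q·1 + (1−q)·7 ⟹ 6 + 0q = 7 + (-6)q ⟹ q = 1/6.

p = 1/8, q = 1/6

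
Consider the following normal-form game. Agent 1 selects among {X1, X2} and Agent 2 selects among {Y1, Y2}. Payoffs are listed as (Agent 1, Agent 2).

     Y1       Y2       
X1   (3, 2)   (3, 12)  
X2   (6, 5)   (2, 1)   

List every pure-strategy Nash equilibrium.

A profile is a Nash equilibrium when each player is best-responding to the other.
Agent 1's best responses — vs Y1: X2 (payoff 6); vs Y2: X1 (payoff 3).
Agent 2's best responses — vs X1: Y2 (payoff 12); vs X2: Y1 (payoff 5).
Mutual best responses occur at (X1, Y2) and (X2, Y1); at each, neither player gains by switching.

(X1, Y2) and (X2, Y1)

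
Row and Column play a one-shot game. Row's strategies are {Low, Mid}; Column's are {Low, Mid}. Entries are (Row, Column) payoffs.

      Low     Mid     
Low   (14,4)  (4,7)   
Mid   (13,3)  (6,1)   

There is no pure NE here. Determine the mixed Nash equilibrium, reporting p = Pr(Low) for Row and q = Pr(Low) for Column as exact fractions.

In a mixed NE each player is indifferent between their pure strategies, so the opponent's mix sets the indifference.
Column indifferent between Low and Mid: p·4 + (1−p)·3 = p·7 + (1−p)·1 ⟹ 3 + 1p = 1 + 6p ⟹ p = 2/5.
Row indifferent between Low and Mid: q·14 + (1−q)·4 = q·13 + (1−q)·6 ⟹ 4 + 10q = 6 + 7q ⟹ q = 2/3.

p = 2/5, q = 2/3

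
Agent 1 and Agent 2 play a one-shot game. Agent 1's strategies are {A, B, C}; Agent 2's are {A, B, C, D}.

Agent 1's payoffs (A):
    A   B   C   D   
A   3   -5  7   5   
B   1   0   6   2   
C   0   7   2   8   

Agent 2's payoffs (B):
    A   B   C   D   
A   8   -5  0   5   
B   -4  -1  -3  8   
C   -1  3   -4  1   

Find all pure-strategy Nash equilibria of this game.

(A, A) and (C, B)

A profile is a Nash equilibrium when each player is best-responding to the other.
Agent 1's best responses — vs A: A (payoff 3); vs B: C (payoff 7); vs C: A (payoff 7); vs D: C (payoff 8).
Agent 2's best responses — vs A: A (payoff 8); vs B: D (payoff 8); vs C: B (payoff 3).
Mutual best responses occur at (A, A) and (C, B); at each, neither player gains by switching.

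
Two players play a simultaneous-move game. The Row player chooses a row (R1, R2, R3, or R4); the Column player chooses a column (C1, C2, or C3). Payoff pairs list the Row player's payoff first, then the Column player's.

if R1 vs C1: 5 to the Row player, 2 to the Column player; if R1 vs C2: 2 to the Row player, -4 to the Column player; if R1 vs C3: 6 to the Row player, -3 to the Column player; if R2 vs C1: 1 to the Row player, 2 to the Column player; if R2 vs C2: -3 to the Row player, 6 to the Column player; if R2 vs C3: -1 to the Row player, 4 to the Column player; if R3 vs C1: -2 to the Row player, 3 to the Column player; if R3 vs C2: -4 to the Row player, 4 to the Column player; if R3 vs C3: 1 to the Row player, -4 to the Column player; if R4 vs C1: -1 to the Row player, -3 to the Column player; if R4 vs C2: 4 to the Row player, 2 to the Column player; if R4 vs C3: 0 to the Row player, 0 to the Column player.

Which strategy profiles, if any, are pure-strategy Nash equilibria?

Check mutual best responses: a cell is a NE iff neither player can gain by unilaterally deviating.
The Row player's best responses — vs C1: R1 (payoff 5); vs C2: R4 (payoff 4); vs C3: R1 (payoff 6).
The Column player's best responses — vs R1: C1 (payoff 2); vs R2: C2 (payoff 6); vs R3: C2 (payoff 4); vs R4: C2 (payoff 2).
Mutual best responses occur at (R1, C1) and (R4, C2); at each, neither player gains by switching.

(R1, C1) and (R4, C2)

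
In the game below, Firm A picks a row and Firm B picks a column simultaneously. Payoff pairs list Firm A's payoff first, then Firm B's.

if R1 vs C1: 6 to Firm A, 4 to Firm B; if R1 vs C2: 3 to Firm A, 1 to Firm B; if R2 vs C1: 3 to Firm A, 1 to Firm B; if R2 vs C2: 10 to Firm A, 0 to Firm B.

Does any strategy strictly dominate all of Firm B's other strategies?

C1

Check whether one of Firm B's strategies beats all alternatives regardless of what the opponent does.
C1 strictly dominates: vs R1: 4 > 1; vs R2: 1 > 0.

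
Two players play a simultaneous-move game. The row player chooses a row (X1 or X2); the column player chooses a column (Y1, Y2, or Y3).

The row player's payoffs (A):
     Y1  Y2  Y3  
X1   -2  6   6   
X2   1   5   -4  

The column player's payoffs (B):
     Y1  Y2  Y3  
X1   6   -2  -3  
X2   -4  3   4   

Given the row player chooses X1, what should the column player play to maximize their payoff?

With the row player fixed at X1, the column player's payoffs are: Y1 → 6, Y2 → -2, Y3 → -3.
The maximum is 6, achieved by Y1.

Y1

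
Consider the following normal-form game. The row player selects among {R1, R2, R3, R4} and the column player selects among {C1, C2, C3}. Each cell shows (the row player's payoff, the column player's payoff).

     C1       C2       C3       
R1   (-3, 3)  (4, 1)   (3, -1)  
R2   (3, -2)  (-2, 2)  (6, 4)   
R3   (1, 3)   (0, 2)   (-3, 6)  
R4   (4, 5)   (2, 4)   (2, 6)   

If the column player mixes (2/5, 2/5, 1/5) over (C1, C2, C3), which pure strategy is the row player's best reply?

Compute the row player's expected payoff from each pure strategy against the given mix.
R1: (2/5)·(-3) + (2/5)·4 + (1/5)·3 = 1
R2: (2/5)·3 + (2/5)·(-2) + (1/5)·6 = 8/5
R3: (2/5)·1 + (2/5)·0 + (1/5)·(-3) = -1/5
R4: (2/5)·4 + (2/5)·2 + (1/5)·2 = 14/5
Highest expected payoff is 14/5, from R4.

R4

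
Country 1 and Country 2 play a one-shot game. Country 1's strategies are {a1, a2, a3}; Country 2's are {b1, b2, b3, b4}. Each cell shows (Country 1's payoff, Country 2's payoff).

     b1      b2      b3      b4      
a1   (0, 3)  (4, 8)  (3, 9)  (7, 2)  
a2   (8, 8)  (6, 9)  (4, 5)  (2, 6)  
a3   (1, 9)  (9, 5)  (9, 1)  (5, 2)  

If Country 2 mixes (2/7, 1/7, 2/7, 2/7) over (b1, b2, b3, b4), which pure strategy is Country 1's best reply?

Country 1's best reply maximizes expected payoff against the mix.
a1: (2/7)·0 + (1/7)·4 + (2/7)·3 + (2/7)·7 = 24/7
a2: (2/7)·8 + (1/7)·6 + (2/7)·4 + (2/7)·2 = 34/7
a3: (2/7)·1 + (1/7)·9 + (2/7)·9 + (2/7)·5 = 39/7
Highest expected payoff is 39/7, from a3.

a3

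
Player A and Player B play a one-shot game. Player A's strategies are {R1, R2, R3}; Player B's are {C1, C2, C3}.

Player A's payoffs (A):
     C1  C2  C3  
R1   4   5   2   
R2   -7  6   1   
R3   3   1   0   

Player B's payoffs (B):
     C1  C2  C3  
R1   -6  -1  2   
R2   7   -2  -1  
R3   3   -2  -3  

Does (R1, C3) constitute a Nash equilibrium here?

Yes

Holding Player B at C3: Player A gets 2 from R1, versus 1 from R2, 0 from R3. No profitable deviation for Player A.
Holding Player A at R1: Player B gets 2 from C3, versus -6 from C1, -1 from C2. No profitable deviation for Player B either.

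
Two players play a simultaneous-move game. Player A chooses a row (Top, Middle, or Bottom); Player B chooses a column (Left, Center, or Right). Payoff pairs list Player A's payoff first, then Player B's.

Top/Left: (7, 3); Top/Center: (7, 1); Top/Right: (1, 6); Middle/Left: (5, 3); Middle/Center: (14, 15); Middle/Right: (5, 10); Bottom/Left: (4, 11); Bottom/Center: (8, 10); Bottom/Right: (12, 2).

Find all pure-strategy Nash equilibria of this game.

Check mutual best responses: a cell is a NE iff neither player can gain by unilaterally deviating.
Player A's best responses — vs Left: Top (payoff 7); vs Center: Middle (payoff 14); vs Right: Bottom (payoff 12).
Player B's best responses — vs Top: Right (payoff 6); vs Middle: Center (payoff 15); vs Bottom: Left (payoff 11).
The only mutual best response is (Middle, Center); neither player gains by switching there.

(Middle, Center)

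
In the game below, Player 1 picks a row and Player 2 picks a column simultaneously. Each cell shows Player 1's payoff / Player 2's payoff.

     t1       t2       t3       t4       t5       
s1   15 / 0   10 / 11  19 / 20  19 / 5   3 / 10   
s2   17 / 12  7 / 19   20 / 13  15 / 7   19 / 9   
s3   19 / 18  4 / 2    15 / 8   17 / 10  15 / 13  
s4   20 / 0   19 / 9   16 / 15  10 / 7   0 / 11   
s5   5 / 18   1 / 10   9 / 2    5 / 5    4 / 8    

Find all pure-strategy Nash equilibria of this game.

A profile is a Nash equilibrium when each player is best-responding to the other.
Player 1's best responses — vs t1: s4 (payoff 20); vs t2: s4 (payoff 19); vs t3: s2 (payoff 20); vs t4: s1 (payoff 19); vs t5: s2 (payoff 19).
Player 2's best responses — vs s1: t3 (payoff 20); vs s2: t2 (payoff 19); vs s3: t1 (payoff 18); vs s4: t3 (payoff 15); vs s5: t1 (payoff 18).
No cell has both players best-responding. For instance, Player 1's best reply to t2 is s4, but against s4 Player 2 prefers t3 over t2.

No pure-strategy Nash equilibrium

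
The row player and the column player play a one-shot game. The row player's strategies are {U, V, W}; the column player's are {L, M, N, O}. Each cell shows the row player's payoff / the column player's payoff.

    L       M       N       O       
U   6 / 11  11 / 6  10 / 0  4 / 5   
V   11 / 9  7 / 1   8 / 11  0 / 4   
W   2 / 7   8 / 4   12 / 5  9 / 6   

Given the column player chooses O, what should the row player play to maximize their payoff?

With the column player fixed at O, the row player's payoffs are: U → 4, V → 0, W → 9.
The maximum is 9, achieved by W.

W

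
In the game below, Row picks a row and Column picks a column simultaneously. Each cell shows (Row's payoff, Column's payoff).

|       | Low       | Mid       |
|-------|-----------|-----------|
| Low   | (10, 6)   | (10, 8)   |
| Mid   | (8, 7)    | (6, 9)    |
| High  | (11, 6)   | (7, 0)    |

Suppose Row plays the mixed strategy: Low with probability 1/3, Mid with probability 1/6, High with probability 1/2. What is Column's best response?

Compute Column's expected payoff from each pure strategy against the given mix.
Low: (1/3)·6 + (1/6)·7 + (1/2)·6 = 37/6
Mid: (1/3)·8 + (1/6)·9 + (1/2)·0 = 25/6
Highest expected payoff is 37/6, from Low.

Low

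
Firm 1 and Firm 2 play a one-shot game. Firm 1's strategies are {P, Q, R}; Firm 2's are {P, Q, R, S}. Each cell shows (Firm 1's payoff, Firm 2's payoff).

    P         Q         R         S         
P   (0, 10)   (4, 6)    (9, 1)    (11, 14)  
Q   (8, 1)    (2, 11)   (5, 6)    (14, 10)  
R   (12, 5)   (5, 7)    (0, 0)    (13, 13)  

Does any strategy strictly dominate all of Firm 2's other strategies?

Check whether one of Firm 2's strategies beats all alternatives regardless of what the opponent does.
P is not dominant: against P, S gives 14 > 10.
Q is not dominant: against P, P gives 10 > 6.
R is not dominant: against P, P gives 10 > 1.
S is not dominant: against Q, Q gives 11 > 10.
No single strategy is best against every opponent action.

No strictly dominant strategy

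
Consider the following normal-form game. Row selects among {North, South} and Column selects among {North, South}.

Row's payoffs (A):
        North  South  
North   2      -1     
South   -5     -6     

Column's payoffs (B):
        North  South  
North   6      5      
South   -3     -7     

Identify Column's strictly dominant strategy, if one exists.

Check whether one of Column's strategies beats all alternatives regardless of what the opponent does.
North strictly dominates: vs North: 6 > 5; vs South: -3 > -7.

North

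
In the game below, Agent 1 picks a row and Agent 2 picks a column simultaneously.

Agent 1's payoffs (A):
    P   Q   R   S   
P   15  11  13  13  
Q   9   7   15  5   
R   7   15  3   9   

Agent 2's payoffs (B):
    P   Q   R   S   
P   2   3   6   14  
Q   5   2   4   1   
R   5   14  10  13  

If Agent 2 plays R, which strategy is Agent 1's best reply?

Q

With Agent 2 fixed at R, Agent 1's payoffs are: P → 13, Q → 15, R → 3.
The maximum is 15, achieved by Q.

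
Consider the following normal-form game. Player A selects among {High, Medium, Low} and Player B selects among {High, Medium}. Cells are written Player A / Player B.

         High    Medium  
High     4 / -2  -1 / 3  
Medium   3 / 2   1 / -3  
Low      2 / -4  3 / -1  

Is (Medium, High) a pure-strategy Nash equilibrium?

Holding Player B at High: Player A gets 3 from Medium but could get 4 by switching to High. Player A has a profitable deviation.

No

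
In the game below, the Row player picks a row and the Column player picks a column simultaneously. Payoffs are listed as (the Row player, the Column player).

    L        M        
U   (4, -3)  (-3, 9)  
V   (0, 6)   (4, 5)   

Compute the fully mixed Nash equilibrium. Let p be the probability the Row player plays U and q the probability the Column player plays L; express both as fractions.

p = 1/13, q = 7/11

In a mixed NE each player is indifferent between their pure strategies, so the opponent's mix sets the indifference.
The Column player indifferent between L and M: p·(-3) + (1−p)·6 = p·9 + (1−p)·5 ⟹ 6 + (-9)p = 5 + 4p ⟹ p = 1/13.
The Row player indifferent between U and V: q·4 + (1−q)·(-3) = q·0 + (1−q)·4 ⟹ (-3) + 7q = 4 + (-4)q ⟹ q = 7/11.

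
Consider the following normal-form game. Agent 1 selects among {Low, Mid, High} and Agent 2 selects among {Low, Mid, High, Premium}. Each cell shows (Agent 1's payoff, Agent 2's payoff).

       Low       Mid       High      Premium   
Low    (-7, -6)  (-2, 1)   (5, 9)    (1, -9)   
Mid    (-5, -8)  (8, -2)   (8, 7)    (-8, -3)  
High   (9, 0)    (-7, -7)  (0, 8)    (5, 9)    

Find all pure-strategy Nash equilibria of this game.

(Mid, High) and (High, Premium)

Find each player's best response to every opponent strategy; NE are the intersections.
Agent 1's best responses — vs Low: High (payoff 9); vs Mid: Mid (payoff 8); vs High: Mid (payoff 8); vs Premium: High (payoff 5).
Agent 2's best responses — vs Low: High (payoff 9); vs Mid: High (payoff 7); vs High: Premium (payoff 9).
Mutual best responses occur at (Mid, High) and (High, Premium); at each, neither player gains by switching.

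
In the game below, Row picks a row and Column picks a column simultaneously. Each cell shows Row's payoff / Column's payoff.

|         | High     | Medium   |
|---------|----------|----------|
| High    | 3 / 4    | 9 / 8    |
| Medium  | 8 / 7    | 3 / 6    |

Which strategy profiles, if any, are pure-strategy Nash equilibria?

(High, Medium) and (Medium, High)

A profile is a Nash equilibrium when each player is best-responding to the other.
Row's best responses — vs High: Medium (payoff 8); vs Medium: High (payoff 9).
Column's best responses — vs High: Medium (payoff 8); vs Medium: High (payoff 7).
Mutual best responses occur at (High, Medium) and (Medium, High); at each, neither player gains by switching.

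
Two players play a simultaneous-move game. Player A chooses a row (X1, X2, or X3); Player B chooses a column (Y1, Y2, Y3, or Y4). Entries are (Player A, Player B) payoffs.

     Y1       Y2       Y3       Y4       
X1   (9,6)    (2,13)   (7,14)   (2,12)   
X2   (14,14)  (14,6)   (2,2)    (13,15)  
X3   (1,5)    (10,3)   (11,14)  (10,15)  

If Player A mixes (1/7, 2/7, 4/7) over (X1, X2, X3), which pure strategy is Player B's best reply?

Player B's best reply maximizes expected payoff against the mix.
Y1: (1/7)·6 + (2/7)·14 + (4/7)·5 = 54/7
Y2: (1/7)·13 + (2/7)·6 + (4/7)·3 = 37/7
Y3: (1/7)·14 + (2/7)·2 + (4/7)·14 = 74/7
Y4: (1/7)·12 + (2/7)·15 + (4/7)·15 = 102/7
Highest expected payoff is 102/7, from Y4.

Y4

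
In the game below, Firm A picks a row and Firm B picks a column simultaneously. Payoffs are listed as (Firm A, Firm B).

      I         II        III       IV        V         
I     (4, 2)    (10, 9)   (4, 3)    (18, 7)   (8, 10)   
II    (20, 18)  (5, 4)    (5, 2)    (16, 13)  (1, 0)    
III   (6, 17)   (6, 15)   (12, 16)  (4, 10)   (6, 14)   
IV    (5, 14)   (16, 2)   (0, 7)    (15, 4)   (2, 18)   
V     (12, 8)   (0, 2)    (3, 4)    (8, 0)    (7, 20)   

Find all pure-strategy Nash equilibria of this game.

Check mutual best responses: a cell is a NE iff neither player can gain by unilaterally deviating.
Firm A's best responses — vs I: II (payoff 20); vs II: IV (payoff 16); vs III: III (payoff 12); vs IV: I (payoff 18); vs V: I (payoff 8).
Firm B's best responses — vs I: V (payoff 10); vs II: I (payoff 18); vs III: I (payoff 17); vs IV: V (payoff 18); vs V: V (payoff 20).
Mutual best responses occur at (I, V) and (II, I); at each, neither player gains by switching.

(I, V) and (II, I)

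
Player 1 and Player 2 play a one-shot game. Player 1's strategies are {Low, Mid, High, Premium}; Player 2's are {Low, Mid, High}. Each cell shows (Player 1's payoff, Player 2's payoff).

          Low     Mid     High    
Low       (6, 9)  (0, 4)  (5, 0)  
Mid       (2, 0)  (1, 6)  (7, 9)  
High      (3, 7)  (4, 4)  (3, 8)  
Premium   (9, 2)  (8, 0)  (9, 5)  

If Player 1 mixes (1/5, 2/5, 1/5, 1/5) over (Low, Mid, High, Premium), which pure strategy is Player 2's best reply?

Player 2's best reply maximizes expected payoff against the mix.
Low: (1/5)·9 + (2/5)·0 + (1/5)·7 + (1/5)·2 = 18/5
Mid: (1/5)·4 + (2/5)·6 + (1/5)·4 + (1/5)·0 = 4
High: (1/5)·0 + (2/5)·9 + (1/5)·8 + (1/5)·5 = 31/5
Highest expected payoff is 31/5, from High.

High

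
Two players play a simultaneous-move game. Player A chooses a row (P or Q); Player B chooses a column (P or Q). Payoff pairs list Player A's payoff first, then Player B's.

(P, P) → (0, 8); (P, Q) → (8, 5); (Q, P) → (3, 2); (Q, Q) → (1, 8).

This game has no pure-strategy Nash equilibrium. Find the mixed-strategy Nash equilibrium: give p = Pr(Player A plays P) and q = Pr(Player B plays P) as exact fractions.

In a mixed NE each player is indifferent between their pure strategies, so the opponent's mix sets the indifference.
Player B indifferent between P and Q: p·8 + (1−p)·2 = p·5 + (1−p)·8 ⟹ 2 + 6p = 8 + (-3)p ⟹ p = 2/3.
Player A indifferent between P and Q: q·0 + (1−q)·8 = q·3 + (1−q)·1 ⟹ 8 + (-8)q = 1 + 2q ⟹ q = 7/10.

p = 2/3, q = 7/10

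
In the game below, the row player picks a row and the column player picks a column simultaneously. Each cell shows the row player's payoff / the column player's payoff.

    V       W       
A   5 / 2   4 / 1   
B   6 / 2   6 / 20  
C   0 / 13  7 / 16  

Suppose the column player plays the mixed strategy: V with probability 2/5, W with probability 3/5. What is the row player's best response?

The row player's best reply maximizes expected payoff against the mix.
A: (2/5)·5 + (3/5)·4 = 22/5
B: (2/5)·6 + (3/5)·6 = 6
C: (2/5)·0 + (3/5)·7 = 21/5
Highest expected payoff is 6, from B.

B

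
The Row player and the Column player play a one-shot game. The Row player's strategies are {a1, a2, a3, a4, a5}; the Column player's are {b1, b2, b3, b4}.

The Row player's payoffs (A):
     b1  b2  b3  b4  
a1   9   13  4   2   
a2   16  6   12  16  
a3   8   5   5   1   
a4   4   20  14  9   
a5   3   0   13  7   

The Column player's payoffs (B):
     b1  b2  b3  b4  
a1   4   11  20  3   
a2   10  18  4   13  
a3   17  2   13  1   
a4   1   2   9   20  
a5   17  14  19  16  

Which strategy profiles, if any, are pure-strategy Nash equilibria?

A profile is a Nash equilibrium when each player is best-responding to the other.
The Row player's best responses — vs b1: a2 (payoff 16); vs b2: a4 (payoff 20); vs b3: a4 (payoff 14); vs b4: a2 (payoff 16).
The Column player's best responses — vs a1: b3 (payoff 20); vs a2: b2 (payoff 18); vs a3: b1 (payoff 17); vs a4: b4 (payoff 20); vs a5: b3 (payoff 19).
No cell has both players best-responding. For instance, the Row player's best reply to b3 is a4, but against a4 the Column player prefers b4 over b3.

There is no pure-strategy Nash equilibrium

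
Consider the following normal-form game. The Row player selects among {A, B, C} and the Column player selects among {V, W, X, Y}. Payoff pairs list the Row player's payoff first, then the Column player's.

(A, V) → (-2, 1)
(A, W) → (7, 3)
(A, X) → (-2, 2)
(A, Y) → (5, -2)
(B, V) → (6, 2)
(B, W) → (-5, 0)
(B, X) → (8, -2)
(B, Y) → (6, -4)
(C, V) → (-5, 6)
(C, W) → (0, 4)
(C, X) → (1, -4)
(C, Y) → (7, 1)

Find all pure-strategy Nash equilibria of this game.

(A, W) and (B, V)

Find each player's best response to every opponent strategy; NE are the intersections.
The Row player's best responses — vs V: B (payoff 6); vs W: A (payoff 7); vs X: B (payoff 8); vs Y: C (payoff 7).
The Column player's best responses — vs A: W (payoff 3); vs B: V (payoff 2); vs C: V (payoff 6).
Mutual best responses occur at (A, W) and (B, V); at each, neither player gains by switching.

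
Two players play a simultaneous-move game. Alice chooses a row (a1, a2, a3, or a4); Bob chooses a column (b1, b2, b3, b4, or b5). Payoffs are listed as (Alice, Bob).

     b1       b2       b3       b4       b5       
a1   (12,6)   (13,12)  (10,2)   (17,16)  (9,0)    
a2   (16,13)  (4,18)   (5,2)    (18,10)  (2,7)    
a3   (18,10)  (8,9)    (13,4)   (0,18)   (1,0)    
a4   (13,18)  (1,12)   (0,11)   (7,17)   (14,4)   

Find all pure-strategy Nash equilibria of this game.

Check mutual best responses: a cell is a NE iff neither player can gain by unilaterally deviating.
Alice's best responses — vs b1: a3 (payoff 18); vs b2: a1 (payoff 13); vs b3: a3 (payoff 13); vs b4: a2 (payoff 18); vs b5: a4 (payoff 14).
Bob's best responses — vs a1: b4 (payoff 16); vs a2: b2 (payoff 18); vs a3: b4 (payoff 18); vs a4: b1 (payoff 18).
No cell has both players best-responding. For instance, Alice's best reply to b4 is a2, but against a2 Bob prefers b2 over b4.

None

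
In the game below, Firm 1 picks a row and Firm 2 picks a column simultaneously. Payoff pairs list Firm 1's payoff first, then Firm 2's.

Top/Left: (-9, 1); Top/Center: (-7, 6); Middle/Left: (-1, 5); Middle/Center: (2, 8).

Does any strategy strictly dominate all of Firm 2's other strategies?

A strategy is strictly dominant if it gives Firm 2 a strictly higher payoff than every other strategy, against every choice by the opponent.
Center strictly dominates: vs Top: 6 > 1; vs Middle: 8 > 5.

Center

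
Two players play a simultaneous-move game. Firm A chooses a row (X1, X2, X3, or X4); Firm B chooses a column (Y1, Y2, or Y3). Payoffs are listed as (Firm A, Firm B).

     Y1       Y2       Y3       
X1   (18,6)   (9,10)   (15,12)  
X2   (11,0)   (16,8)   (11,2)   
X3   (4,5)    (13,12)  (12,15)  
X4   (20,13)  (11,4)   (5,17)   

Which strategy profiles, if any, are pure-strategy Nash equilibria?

(X1, Y3) and (X2, Y2)

A profile is a Nash equilibrium when each player is best-responding to the other.
Firm A's best responses — vs Y1: X4 (payoff 20); vs Y2: X2 (payoff 16); vs Y3: X1 (payoff 15).
Firm B's best responses — vs X1: Y3 (payoff 12); vs X2: Y2 (payoff 8); vs X3: Y3 (payoff 15); vs X4: Y3 (payoff 17).
Mutual best responses occur at (X1, Y3) and (X2, Y2); at each, neither player gains by switching.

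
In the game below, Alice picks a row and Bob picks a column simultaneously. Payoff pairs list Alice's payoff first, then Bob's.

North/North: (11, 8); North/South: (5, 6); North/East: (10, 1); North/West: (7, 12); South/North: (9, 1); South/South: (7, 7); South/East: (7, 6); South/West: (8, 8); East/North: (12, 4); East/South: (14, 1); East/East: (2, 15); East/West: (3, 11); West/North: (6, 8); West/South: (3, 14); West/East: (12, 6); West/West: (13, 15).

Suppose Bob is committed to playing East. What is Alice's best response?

West

With Bob fixed at East, Alice's payoffs are: North → 10, South → 7, East → 2, West → 12.
The maximum is 12, achieved by West.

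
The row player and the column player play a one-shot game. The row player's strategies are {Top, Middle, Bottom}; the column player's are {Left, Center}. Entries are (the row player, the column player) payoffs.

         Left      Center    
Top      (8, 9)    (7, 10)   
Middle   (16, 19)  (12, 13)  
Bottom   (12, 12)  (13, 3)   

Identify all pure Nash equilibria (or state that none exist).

Check mutual best responses: a cell is a NE iff neither player can gain by unilaterally deviating.
The row player's best responses — vs Left: Middle (payoff 16); vs Center: Bottom (payoff 13).
The column player's best responses — vs Top: Center (payoff 10); vs Middle: Left (payoff 19); vs Bottom: Left (payoff 12).
The only mutual best response is (Middle, Left); neither player gains by switching there.

(Middle, Left)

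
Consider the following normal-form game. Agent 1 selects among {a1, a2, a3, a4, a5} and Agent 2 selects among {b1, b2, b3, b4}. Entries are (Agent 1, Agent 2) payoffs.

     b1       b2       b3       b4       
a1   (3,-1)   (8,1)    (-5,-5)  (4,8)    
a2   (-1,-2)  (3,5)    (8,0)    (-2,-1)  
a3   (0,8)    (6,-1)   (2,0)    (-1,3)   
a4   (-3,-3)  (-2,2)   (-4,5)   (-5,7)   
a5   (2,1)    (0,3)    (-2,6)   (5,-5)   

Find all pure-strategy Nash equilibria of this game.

No pure-strategy Nash equilibrium

A profile is a Nash equilibrium when each player is best-responding to the other.
Agent 1's best responses — vs b1: a1 (payoff 3); vs b2: a1 (payoff 8); vs b3: a2 (payoff 8); vs b4: a5 (payoff 5).
Agent 2's best responses — vs a1: b4 (payoff 8); vs a2: b2 (payoff 5); vs a3: b1 (payoff 8); vs a4: b4 (payoff 7); vs a5: b3 (payoff 6).
No cell has both players best-responding. For instance, Agent 1's best reply to b2 is a1, but against a1 Agent 2 prefers b4 over b2.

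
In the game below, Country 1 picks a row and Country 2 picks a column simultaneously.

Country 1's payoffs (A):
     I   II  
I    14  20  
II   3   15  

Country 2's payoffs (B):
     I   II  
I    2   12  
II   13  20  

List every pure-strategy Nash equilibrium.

A profile is a Nash equilibrium when each player is best-responding to the other.
Country 1's best responses — vs I: I (payoff 14); vs II: I (payoff 20).
Country 2's best responses — vs I: II (payoff 12); vs II: II (payoff 20).
The only mutual best response is (I, II); neither player gains by switching there.

(I, II)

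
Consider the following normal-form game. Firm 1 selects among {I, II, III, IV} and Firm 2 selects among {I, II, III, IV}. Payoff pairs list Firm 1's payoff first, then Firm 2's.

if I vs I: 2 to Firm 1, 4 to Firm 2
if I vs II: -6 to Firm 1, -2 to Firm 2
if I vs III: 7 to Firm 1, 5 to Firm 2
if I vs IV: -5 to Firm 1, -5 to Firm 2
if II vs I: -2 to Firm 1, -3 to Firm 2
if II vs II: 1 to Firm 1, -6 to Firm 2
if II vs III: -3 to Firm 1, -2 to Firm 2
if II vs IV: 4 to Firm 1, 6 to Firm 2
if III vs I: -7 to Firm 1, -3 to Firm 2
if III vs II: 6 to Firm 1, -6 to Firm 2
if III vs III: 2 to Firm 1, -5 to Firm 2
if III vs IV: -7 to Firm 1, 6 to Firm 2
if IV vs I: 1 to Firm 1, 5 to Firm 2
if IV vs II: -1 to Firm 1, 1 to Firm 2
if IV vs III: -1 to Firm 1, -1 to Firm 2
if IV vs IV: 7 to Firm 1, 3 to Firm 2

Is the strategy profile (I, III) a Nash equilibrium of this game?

Holding Firm 2 at III: Firm 1 gets 7 from I, versus -3 from II, 2 from III, -1 from IV. No profitable deviation for Firm 1.
Holding Firm 1 at I: Firm 2 gets 5 from III, versus 4 from I, -2 from II, -5 from IV. No profitable deviation for Firm 2 either.

Yes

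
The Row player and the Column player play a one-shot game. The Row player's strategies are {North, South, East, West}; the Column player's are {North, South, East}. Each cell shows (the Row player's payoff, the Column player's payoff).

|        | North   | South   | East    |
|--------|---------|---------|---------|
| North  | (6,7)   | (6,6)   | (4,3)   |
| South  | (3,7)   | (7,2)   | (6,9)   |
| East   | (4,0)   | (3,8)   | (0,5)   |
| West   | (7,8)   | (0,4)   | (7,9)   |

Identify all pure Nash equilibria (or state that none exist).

Find each player's best response to every opponent strategy; NE are the intersections.
The Row player's best responses — vs North: West (payoff 7); vs South: South (payoff 7); vs East: West (payoff 7).
The Column player's best responses — vs North: North (payoff 7); vs South: East (payoff 9); vs East: South (payoff 8); vs West: East (payoff 9).
The only mutual best response is (West, East); neither player gains by switching there.

(West, East)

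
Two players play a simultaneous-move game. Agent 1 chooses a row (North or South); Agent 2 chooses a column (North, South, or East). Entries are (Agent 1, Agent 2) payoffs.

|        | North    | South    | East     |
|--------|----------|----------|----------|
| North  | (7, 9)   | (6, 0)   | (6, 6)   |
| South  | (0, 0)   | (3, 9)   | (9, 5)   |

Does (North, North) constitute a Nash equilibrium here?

Holding Agent 2 at North: Agent 1 gets 7 from North, versus 0 from South. No profitable deviation for Agent 1.
Holding Agent 1 at North: Agent 2 gets 9 from North, versus 0 from South, 6 from East. No profitable deviation for Agent 2 either.

Yes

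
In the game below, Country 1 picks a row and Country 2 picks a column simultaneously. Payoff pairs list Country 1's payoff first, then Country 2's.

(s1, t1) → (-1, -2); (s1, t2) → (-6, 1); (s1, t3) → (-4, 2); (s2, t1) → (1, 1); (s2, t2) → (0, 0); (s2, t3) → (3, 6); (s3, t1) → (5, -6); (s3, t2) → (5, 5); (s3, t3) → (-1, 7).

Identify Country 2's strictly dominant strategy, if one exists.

A strategy is strictly dominant if it gives Country 2 a strictly higher payoff than every other strategy, against every choice by the opponent.
t3 strictly dominates: vs s1: 2 > each of {-2, 1}; vs s2: 6 > each of {1, 0}; vs s3: 7 > each of {-6, 5}.

t3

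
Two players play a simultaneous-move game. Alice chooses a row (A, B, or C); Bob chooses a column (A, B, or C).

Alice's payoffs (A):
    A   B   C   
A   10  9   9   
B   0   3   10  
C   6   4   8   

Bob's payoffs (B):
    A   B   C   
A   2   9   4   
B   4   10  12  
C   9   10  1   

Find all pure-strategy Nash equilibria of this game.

(A, B) and (B, C)

Find each player's best response to every opponent strategy; NE are the intersections.
Alice's best responses — vs A: A (payoff 10); vs B: A (payoff 9); vs C: B (payoff 10).
Bob's best responses — vs A: B (payoff 9); vs B: C (payoff 12); vs C: B (payoff 10).
Mutual best responses occur at (A, B) and (B, C); at each, neither player gains by switching.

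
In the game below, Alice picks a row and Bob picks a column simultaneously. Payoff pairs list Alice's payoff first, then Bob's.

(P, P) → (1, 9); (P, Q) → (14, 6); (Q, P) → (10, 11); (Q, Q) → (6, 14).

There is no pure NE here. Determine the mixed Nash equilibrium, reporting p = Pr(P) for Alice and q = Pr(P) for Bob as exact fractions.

p = 1/2, q = 8/17

In a mixed NE each player is indifferent between their pure strategies, so the opponent's mix sets the indifference.
Bob indifferent between P and Q: p·9 + (1−p)·11 = p·6 + (1−p)·14 ⟹ 11 + (-2)p = 14 + (-8)p ⟹ p = 1/2.
Alice indifferent between P and Q: q·1 + (1−q)·14 = q·10 + (1−q)·6 ⟹ 14 + (-13)q = 6 + 4q ⟹ q = 8/17.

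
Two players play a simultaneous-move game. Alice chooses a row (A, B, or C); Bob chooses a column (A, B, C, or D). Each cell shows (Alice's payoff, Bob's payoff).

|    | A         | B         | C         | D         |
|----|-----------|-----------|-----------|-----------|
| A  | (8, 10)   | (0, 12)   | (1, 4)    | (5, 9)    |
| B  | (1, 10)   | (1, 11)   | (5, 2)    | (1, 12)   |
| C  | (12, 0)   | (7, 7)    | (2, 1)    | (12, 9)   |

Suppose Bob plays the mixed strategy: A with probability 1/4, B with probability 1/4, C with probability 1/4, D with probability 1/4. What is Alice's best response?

Compute Alice's expected payoff from each pure strategy against the given mix.
A: (1/4)·8 + (1/4)·0 + (1/4)·1 + (1/4)·5 = 7/2
B: (1/4)·1 + (1/4)·1 + (1/4)·5 + (1/4)·1 = 2
C: (1/4)·12 + (1/4)·7 + (1/4)·2 + (1/4)·12 = 33/4
Highest expected payoff is 33/4, from C.

C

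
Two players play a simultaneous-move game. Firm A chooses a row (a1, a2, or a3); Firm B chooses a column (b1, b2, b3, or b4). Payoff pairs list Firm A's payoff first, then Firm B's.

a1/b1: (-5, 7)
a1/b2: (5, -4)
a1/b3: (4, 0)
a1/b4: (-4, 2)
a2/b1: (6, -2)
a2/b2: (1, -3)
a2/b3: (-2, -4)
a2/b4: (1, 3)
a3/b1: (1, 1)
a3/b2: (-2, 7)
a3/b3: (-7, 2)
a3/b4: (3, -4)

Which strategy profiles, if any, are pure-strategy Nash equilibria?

There is no pure-strategy Nash equilibrium

A profile is a Nash equilibrium when each player is best-responding to the other.
Firm A's best responses — vs b1: a2 (payoff 6); vs b2: a1 (payoff 5); vs b3: a1 (payoff 4); vs b4: a3 (payoff 3).
Firm B's best responses — vs a1: b1 (payoff 7); vs a2: b4 (payoff 3); vs a3: b2 (payoff 7).
No cell has both players best-responding. For instance, Firm A's best reply to b3 is a1, but against a1 Firm B prefers b1 over b3.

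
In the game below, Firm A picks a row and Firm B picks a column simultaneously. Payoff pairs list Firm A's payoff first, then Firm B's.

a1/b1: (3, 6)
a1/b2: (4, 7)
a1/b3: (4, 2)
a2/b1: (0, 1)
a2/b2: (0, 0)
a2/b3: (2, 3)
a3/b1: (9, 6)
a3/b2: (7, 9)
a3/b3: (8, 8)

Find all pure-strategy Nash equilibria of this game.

Find each player's best response to every opponent strategy; NE are the intersections.
Firm A's best responses — vs b1: a3 (payoff 9); vs b2: a3 (payoff 7); vs b3: a3 (payoff 8).
Firm B's best responses — vs a1: b2 (payoff 7); vs a2: b3 (payoff 3); vs a3: b2 (payoff 9).
The only mutual best response is (a3, b2); neither player gains by switching there.

(a3, b2)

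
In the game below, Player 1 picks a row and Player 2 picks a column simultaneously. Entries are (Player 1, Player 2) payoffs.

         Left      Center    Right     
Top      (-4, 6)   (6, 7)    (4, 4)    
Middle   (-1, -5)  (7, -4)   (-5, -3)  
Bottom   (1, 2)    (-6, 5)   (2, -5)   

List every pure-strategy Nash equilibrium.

Find each player's best response to every opponent strategy; NE are the intersections.
Player 1's best responses — vs Left: Bottom (payoff 1); vs Center: Middle (payoff 7); vs Right: Top (payoff 4).
Player 2's best responses — vs Top: Center (payoff 7); vs Middle: Right (payoff -3); vs Bottom: Center (payoff 5).
No cell has both players best-responding. For instance, Player 1's best reply to Right is Top, but against Top Player 2 prefers Center over Right.

No pure-strategy Nash equilibrium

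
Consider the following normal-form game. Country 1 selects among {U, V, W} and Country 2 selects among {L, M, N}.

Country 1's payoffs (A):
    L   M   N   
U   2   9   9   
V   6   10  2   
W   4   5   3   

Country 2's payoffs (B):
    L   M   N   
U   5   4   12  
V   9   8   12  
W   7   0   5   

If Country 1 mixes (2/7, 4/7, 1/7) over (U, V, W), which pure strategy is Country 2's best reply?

N

Compute Country 2's expected payoff from each pure strategy against the given mix.
L: (2/7)·5 + (4/7)·9 + (1/7)·7 = 53/7
M: (2/7)·4 + (4/7)·8 + (1/7)·0 = 40/7
N: (2/7)·12 + (4/7)·12 + (1/7)·5 = 11
Highest expected payoff is 11, from N.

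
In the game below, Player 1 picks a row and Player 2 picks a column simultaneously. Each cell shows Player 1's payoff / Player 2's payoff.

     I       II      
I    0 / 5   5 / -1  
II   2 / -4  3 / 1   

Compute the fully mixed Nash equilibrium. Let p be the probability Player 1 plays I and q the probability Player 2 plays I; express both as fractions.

Each player's mixing probability is pinned down by making the *other* player indifferent.
Player 2 indifferent between I and II: p·5 + (1−p)·(-4) = p·(-1) + (1−p)·1 ⟹ (-4) + 9p = 1 + (-2)p ⟹ p = 5/11.
Player 1 indifferent between I and II: q·0 + (1−q)·5 = q·2 + (1−q)·3 ⟹ 5 + (-5)q = 3 + (-1)q ⟹ q = 1/2.

p = 5/11, q = 1/2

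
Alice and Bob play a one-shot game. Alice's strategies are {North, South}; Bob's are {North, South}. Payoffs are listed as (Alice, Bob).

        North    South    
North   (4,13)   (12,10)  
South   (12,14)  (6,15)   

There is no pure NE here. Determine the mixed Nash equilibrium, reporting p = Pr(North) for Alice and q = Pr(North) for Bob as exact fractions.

In a mixed NE each player is indifferent between their pure strategies, so the opponent's mix sets the indifference.
Bob indifferent between North and South: p·13 + (1−p)·14 = p·10 + (1−p)·15 ⟹ 14 + (-1)p = 15 + (-5)p ⟹ p = 1/4.
Alice indifferent between North and South: q·4 + (1−q)·12 = q·12 + (1−q)·6 ⟹ 12 + (-8)q = 6 + 6q ⟹ q = 3/7.

p = 1/4, q = 3/7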